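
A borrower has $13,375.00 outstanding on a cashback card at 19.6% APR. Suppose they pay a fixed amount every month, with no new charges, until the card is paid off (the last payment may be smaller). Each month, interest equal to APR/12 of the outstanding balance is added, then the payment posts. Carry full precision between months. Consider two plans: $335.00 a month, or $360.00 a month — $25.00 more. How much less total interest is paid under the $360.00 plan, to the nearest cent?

Monthly rate r = 19.6%/12 = 1.63333% = 0.0163333.
At $335.00/mo: n = ⌈−ln(1 − rB₀/P)/ln(1+r)⌉ = 66 payments (last $58.12); total interest = total paid − $13,375.00 = $8,458.12.
At $360.00/mo: 58 payments (last $223.59); total interest $7,368.59.
Interest saved = $8,458.12 − $7,368.59 = $1,089.53.

$1,089.53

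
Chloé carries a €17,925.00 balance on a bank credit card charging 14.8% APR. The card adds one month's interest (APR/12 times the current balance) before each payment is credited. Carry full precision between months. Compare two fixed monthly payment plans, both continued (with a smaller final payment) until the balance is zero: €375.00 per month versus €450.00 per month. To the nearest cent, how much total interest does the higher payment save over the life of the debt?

Monthly rate r = 14.8%/12 = 1.23333% = 0.0123333.
At €375.00/mo: n = ⌈−ln(1 − rB₀/P)/ln(1+r)⌉ = 73 payments (last €241.96); total interest = total paid − €17,925.00 = €9,316.96.
At €450.00/mo: 56 payments (last €61.59); total interest €6,886.59.
Interest saved = €9,316.96 − €6,886.59 = €2,430.37.

€2,430.37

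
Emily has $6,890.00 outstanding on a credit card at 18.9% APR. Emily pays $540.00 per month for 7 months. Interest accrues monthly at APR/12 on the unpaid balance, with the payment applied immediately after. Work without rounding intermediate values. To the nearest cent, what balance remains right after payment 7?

Monthly rate r = 18.9%/12 = 1.575% = 0.01575.
Each month: B ← B·(1+r) − $540.00.
Month 1: interest $108.52; balance after payment $6,458.52.
Month 2: interest $101.72; balance after payment $6,020.24.
Month 3: interest $94.82; balance after payment $5,575.06.
Month 4: interest $87.81; balance after payment $5,122.87.
Month 5: interest $80.69; balance after payment $4,663.55.
Month 6: interest $73.45; balance after payment $4,197.00.
Month 7: interest $66.10; balance after payment $3,723.10.

$3,723.10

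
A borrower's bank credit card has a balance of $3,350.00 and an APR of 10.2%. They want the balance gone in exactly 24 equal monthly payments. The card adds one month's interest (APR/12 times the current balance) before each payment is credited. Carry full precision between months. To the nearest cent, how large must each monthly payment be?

$154.89

Monthly rate r = 10.2%/12 = 0.85% = 0.0085.
Level-payment amortization: P = B₀·r / (1 − (1+r)^(−n)) = 3350.00·0.0085 / (1 − 1.0085^(−24)).
Denominator 1 − (1+r)^(−24) = 0.183834301.
P = 28.475 / 0.183834301 ≈ 154.89.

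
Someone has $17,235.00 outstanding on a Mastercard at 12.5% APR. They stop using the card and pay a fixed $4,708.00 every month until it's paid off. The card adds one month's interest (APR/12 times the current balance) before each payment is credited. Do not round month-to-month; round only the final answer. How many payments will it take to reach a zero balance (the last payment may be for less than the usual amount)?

4 months

Monthly rate r = 12.5%/12 = 1.04167% = 0.0104167.
Recurrence: B ← B·(1+r) − $4,708.00.
Month 1: interest $179.53; balance after payment $12,706.53.
Month 2: interest $132.36; balance after payment $8,130.89.
Month 3: interest $84.70; balance after payment $3,507.59.
Month 4: interest $36.54; balance after payment $0.00.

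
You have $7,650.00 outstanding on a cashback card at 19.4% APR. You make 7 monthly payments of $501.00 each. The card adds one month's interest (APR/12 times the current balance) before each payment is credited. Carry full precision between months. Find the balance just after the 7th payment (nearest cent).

$4,877.12

Monthly rate r = 19.4%/12 = 1.61667% = 0.0161667.
Each month: B ← B·(1+r) − $501.00.
Month 1: interest $123.67; balance after payment $7,272.68.
Month 2: interest $117.57; balance after payment $6,889.25.
Month 3: interest $111.38; balance after payment $6,499.63.
Month 4: interest $105.08; balance after payment $6,103.70.
Month 5: interest $98.68; balance after payment $5,701.38.
Month 6: interest $92.17; balance after payment $5,292.55.
Month 7: interest $85.56; balance after payment $4,877.12.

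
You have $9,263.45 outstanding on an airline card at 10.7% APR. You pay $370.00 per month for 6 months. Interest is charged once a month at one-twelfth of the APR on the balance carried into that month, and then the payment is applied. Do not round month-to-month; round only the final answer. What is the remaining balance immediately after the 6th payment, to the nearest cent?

Monthly rate r = 10.7%/12 = 0.891667% = 0.00891667.
Each month: B ← B·(1+r) − $370.00.
Month 1: interest $82.60; balance after payment $8,976.05.
Month 2: interest $80.04; balance after payment $8,686.09.
Month 3: interest $77.45; balance after payment $8,393.54.
Month 4: interest $74.84; balance after payment $8,098.38.
Month 5: interest $72.21; balance after payment $7,800.59.
Month 6: interest $69.56; balance after payment $7,500.14.

$7,500.14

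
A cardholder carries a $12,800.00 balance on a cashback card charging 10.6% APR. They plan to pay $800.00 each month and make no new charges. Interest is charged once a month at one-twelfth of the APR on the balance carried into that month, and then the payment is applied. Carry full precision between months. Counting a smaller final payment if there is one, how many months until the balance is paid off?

Monthly rate r = 10.6%/12 = 0.883333% = 0.00883333.
Recurrence: B ← B·(1+r) − $800.00.
Month 1: interest $113.07; balance after payment $12,113.07.
Month 2: interest $107.00; balance after payment $11,420.07.
Closed form: n = −ln(1 − rB₀/P)/ln(1+r) = −ln(0.85867)/ln(1.00883) ≈ 17.326, so the balance reaches zero during payment 18.

18 payments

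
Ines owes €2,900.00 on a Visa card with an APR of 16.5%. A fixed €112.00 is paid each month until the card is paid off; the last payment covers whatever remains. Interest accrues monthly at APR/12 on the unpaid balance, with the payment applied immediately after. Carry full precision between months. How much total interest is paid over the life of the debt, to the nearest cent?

€709.52

Monthly rate r = 16.5%/12 = 1.375% = 0.01375.
Payoff takes n = ⌈−ln(1 − rB₀/P)/ln(1+r)⌉ = ⌈32.227⌉ = 33 payments; the last is €25.52.
Total paid = 32·€112.00 + €25.52 = €3,609.52.
Total interest = total paid − principal = €3,609.52 − €2,900.00 = €709.52.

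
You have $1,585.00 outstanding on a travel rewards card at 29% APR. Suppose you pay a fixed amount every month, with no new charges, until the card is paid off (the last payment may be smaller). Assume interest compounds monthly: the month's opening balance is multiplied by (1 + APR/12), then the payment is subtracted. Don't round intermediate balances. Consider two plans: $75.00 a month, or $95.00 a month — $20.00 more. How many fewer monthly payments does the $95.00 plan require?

8 fewer payments

Monthly rate r = 29%/12 = 2.41667% = 0.0241667.
At $75.00/mo: n = ⌈−ln(1 − rB₀/P)/ln(1+r)⌉ = 30 payments (last $70.18); total interest = total paid − $1,585.00 = $660.18.
At $95.00/mo: 22 payments (last $58.80); total interest $468.80.
Payments saved = 30 − 22 = 8.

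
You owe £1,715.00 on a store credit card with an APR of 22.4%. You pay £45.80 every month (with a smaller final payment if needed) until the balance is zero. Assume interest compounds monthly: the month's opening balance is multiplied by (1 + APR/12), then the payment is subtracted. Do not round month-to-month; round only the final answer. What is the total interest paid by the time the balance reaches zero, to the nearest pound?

Monthly rate r = 22.4%/12 = 1.86667% = 0.0186667.
Payoff takes n = ⌈−ln(1 − rB₀/P)/ln(1+r)⌉ = ⌈64.915⌉ = 65 payments; the last is £41.96.
Total paid = 64·£45.80 + £41.96 = £2,973.16.
Total interest = total paid − principal = £2,973.16 − £1,715.00 = £1,258.16.

£1,258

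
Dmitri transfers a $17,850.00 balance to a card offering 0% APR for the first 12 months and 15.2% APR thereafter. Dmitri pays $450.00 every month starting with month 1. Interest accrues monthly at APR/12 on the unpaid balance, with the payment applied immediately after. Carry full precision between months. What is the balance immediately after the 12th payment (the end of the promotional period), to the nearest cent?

Promo months 1–12 at r₀ = 0%/12 = 0; months 13+ at r₁ = 15.2%/12 = 0.0126667.
After month 12 (no interest yet): B = $17,850.00 − 12·$450.00 = $12,450.00.

$12,450.00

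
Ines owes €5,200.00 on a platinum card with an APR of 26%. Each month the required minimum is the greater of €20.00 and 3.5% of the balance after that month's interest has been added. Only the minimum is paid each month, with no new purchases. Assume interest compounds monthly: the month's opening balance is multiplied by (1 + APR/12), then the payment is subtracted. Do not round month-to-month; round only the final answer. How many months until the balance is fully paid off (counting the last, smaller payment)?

201 months

Monthly rate r = 26%/12 = 2.16667% = 0.0216667.
While 3.5% of the post-interest balance exceeds €20.00, each month B ← (B·(1+r))·(1 − 0.035), i.e. B shrinks by the factor (1+r)·0.965 = 0.98591.
This holds for months 1–158. Entering month 159 the balance is €552.30; 3.5% of the post-interest balance is now below €20.00, so the flat €20.00 minimum applies from here.
From month 159 a fixed €20.00 at rate r clears €552.30 in 43 more payments. Total: 158 + 43 = 201 months.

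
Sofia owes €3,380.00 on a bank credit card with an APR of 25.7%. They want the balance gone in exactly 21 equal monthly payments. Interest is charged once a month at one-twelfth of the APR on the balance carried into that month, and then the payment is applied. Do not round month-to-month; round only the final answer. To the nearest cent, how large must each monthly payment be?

Monthly rate r = 25.7%/12 = 2.14167% = 0.0214167.
Level-payment amortization: P = B₀·r / (1 − (1+r)^(−n)) = 3380.00·0.0214167 / (1 − 1.02142^(−21)).
Denominator 1 − (1+r)^(−21) = 0.359176752.
P = 72.3883 / 0.359176752 ≈ 201.54.

€201.54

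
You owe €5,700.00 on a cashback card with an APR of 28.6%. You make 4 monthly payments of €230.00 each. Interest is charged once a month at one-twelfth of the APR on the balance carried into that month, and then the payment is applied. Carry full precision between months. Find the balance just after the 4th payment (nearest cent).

€5,309.72

Monthly rate r = 28.6%/12 = 2.38333% = 0.0238333.
Each month: B ← B·(1+r) − €230.00.
Month 1: interest €135.85; balance after payment €5,605.85.
Month 2: interest €133.61; balance after payment €5,509.46.
Month 3: interest €131.31; balance after payment €5,410.76.
Month 4: interest €128.96; balance after payment €5,309.72.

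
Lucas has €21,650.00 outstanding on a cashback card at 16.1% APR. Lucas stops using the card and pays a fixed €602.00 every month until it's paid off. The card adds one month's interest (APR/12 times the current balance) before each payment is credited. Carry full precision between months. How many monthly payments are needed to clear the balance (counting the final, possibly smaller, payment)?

Monthly rate r = 16.1%/12 = 1.34167% = 0.0134167.
Recurrence: B ← B·(1+r) − €602.00.
Month 1: interest €290.47; balance after payment €21,338.47.
Month 2: interest €286.29; balance after payment €21,022.76.
Closed form: n = −ln(1 − rB₀/P)/ln(1+r) = −ln(0.51749)/ln(1.01342) ≈ 49.429, so the balance reaches zero during payment 50.

50 months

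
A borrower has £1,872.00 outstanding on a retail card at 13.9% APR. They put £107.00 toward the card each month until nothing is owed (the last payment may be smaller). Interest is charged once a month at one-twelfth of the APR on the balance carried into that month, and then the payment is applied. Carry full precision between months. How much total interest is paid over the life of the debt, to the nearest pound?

£232

Monthly rate r = 13.9%/12 = 1.15833% = 0.0115833.
Payoff takes n = ⌈−ln(1 − rB₀/P)/ln(1+r)⌉ = ⌈19.664⌉ = 20 payments; the last is £71.20.
Total paid = 19·£107.00 + £71.20 = £2,104.20.
Total interest = total paid − principal = £2,104.20 − £1,872.00 = £232.20.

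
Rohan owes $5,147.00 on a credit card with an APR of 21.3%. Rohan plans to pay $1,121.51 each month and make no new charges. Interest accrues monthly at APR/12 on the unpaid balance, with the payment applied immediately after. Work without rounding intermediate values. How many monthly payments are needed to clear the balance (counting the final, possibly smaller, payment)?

5 months

Monthly rate r = 21.3%/12 = 1.775% = 0.01775.
Recurrence: B ← B·(1+r) − $1,121.51.
Month 1: interest $91.36; balance after payment $4,116.85.
Month 2: interest $73.07; balance after payment $3,068.41.
Month 3: interest $54.46; balance after payment $2,001.37.
Month 4: interest $35.52; balance after payment $915.38.
Month 5: interest $16.25; balance after payment $0.00.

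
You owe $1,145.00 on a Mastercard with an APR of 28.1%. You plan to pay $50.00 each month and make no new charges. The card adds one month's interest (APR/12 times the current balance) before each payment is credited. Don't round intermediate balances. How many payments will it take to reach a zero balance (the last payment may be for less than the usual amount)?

34 payments

Monthly rate r = 28.1%/12 = 2.34167% = 0.0234167.
Recurrence: B ← B·(1+r) − $50.00.
Month 1: interest $26.81; balance after payment $1,121.81.
Month 2: interest $26.27; balance after payment $1,098.08.
Closed form: n = −ln(1 − rB₀/P)/ln(1+r) = −ln(0.46376)/ln(1.02342) ≈ 33.197, so the balance reaches zero during payment 34.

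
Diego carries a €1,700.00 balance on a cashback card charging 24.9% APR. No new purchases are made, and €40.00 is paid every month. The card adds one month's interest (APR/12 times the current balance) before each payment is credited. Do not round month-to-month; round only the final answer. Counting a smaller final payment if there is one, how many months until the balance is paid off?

105 months

Monthly rate r = 24.9%/12 = 2.075% = 0.02075.
Recurrence: B ← B·(1+r) − €40.00.
Month 1: interest €35.27; balance after payment €1,695.28.
Month 2: interest €35.18; balance after payment €1,690.45.
Closed form: n = −ln(1 − rB₀/P)/ln(1+r) = −ln(0.11813)/ln(1.02075) ≈ 104.005, so the balance reaches zero during payment 105.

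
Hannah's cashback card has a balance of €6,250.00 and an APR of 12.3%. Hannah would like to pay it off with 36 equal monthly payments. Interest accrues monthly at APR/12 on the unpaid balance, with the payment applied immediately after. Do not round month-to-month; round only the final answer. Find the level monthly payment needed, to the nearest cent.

Monthly rate r = 12.3%/12 = 1.025% = 0.01025.
Level-payment amortization: P = B₀·r / (1 − (1+r)^(−n)) = 6250.00·0.01025 / (1 − 1.01025^(−36)).
Denominator 1 − (1+r)^(−36) = 0.307274664.
P = 64.0625 / 0.307274664 ≈ 208.49.

€208.49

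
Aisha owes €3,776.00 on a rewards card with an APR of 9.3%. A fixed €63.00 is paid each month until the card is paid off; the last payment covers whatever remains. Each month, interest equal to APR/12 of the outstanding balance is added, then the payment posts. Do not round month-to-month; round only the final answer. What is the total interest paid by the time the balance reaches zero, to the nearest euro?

Monthly rate r = 9.3%/12 = 0.775% = 0.00775.
Payoff takes n = ⌈−ln(1 − rB₀/P)/ln(1+r)⌉ = ⌈80.901⌉ = 81 payments; the last is €56.81.
Total paid = 80·€63.00 + €56.81 = €5,096.81.
Total interest = total paid − principal = €5,096.81 − €3,776.00 = €1,320.81.

€1,321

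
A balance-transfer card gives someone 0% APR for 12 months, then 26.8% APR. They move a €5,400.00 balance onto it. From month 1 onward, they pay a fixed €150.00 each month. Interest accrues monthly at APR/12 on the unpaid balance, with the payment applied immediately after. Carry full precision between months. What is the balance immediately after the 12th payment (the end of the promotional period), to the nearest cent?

Promo months 1–12 at r₀ = 0%/12 = 0; months 13+ at r₁ = 26.8%/12 = 0.0223333.
After month 12 (no interest yet): B = €5,400.00 − 12·€150.00 = €3,600.00.

€3,600.00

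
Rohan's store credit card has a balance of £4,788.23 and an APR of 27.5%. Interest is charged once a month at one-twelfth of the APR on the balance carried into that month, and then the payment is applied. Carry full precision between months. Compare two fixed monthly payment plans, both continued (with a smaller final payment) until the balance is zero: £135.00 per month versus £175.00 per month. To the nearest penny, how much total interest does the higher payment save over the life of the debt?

£2,366.06

Monthly rate r = 27.5%/12 = 2.29167% = 0.0229167.
At £135.00/mo: n = ⌈−ln(1 − rB₀/P)/ln(1+r)⌉ = 74 payments (last £128.95); total interest = total paid − £4,788.23 = £5,195.72.
At £175.00/mo: 44 payments (last £92.89); total interest £2,829.66.
Interest saved = £5,195.72 − £2,829.66 = £2,366.06.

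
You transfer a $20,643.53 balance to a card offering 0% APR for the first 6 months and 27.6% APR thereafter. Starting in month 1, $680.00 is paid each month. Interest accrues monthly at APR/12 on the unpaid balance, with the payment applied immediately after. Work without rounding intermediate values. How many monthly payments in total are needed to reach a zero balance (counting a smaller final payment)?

Promo months 1–6 at r₀ = 0%/12 = 0; months 7+ at r₁ = 27.6%/12 = 0.023.
After month 6 (no interest yet): B = $20,643.53 − 6·$680.00 = $16,563.53.
Then at r₁ with $680.00/mo: n₂ = −ln(1 − r₁·B/P)/ln(1+r₁) ≈ 36.13 → 37 more payments.

43 months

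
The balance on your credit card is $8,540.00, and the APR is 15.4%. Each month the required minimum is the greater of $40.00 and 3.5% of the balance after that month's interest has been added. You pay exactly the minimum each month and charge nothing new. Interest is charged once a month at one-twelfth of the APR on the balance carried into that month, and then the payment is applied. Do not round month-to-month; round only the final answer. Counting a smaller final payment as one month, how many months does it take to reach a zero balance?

Monthly rate r = 15.4%/12 = 1.28333% = 0.0128333.
While 3.5% of the post-interest balance exceeds $40.00, each month B ← (B·(1+r))·(1 − 0.035), i.e. B shrinks by the factor (1+r)·0.965 = 0.97738.
This holds for months 1–89. Entering month 90 the balance is $1,114.99; 3.5% of the post-interest balance is now below $40.00, so the flat $40.00 minimum applies from here.
From month 90 a fixed $40.00 at rate r clears $1,114.99 in 35 more payments. Total: 89 + 35 = 124 months.

124 months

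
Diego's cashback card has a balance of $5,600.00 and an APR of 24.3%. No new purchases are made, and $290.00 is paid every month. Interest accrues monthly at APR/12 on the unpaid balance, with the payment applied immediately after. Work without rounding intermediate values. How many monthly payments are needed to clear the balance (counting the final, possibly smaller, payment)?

Monthly rate r = 24.3%/12 = 2.025% = 0.02025.
Recurrence: B ← B·(1+r) − $290.00.
Month 1: interest $113.40; balance after payment $5,423.40.
Month 2: interest $109.82; balance after payment $5,243.22.
Closed form: n = −ln(1 − rB₀/P)/ln(1+r) = −ln(0.60897)/ln(1.02025) ≈ 24.741, so the balance reaches zero during payment 25.

25 payments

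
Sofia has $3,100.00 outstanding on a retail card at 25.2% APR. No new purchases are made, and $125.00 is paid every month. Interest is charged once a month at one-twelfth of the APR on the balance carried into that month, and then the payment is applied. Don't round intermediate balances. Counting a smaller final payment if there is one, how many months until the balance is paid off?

Monthly rate r = 25.2%/12 = 2.1% = 0.021.
Recurrence: B ← B·(1+r) − $125.00.
Month 1: interest $65.10; balance after payment $3,040.10.
Month 2: interest $63.84; balance after payment $2,978.94.
Closed form: n = −ln(1 − rB₀/P)/ln(1+r) = −ln(0.4792)/ln(1.021) ≈ 35.397, so the balance reaches zero during payment 36.

36 months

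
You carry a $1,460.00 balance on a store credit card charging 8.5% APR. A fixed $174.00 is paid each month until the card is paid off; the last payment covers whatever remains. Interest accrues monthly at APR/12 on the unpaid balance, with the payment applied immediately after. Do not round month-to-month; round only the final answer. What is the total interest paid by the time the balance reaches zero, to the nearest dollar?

$51

Monthly rate r = 8.5%/12 = 0.708333% = 0.00708333.
Payoff takes n = ⌈−ln(1 − rB₀/P)/ln(1+r)⌉ = ⌈8.681⌉ = 9 payments; the last is $118.64.
Total paid = 8·$174.00 + $118.64 = $1,510.64.
Total interest = total paid − principal = $1,510.64 − $1,460.00 = $50.64.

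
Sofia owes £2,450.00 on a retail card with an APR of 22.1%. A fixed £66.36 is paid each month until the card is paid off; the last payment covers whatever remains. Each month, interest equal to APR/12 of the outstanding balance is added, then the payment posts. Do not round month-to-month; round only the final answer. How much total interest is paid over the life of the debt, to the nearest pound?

Monthly rate r = 22.1%/12 = 1.84167% = 0.0184167.
Payoff takes n = ⌈−ln(1 − rB₀/P)/ln(1+r)⌉ = ⌈62.427⌉ = 63 payments; the last is £28.52.
Total paid = 62·£66.36 + £28.52 = £4,142.84.
Total interest = total paid − principal = £4,142.84 − £2,450.00 = £1,692.84.

£1,693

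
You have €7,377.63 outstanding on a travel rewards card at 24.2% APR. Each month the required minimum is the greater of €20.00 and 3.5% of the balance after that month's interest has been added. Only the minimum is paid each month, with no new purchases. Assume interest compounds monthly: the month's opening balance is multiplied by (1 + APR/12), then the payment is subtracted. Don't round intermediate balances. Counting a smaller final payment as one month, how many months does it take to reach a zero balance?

207 months

Monthly rate r = 24.2%/12 = 2.01667% = 0.0201667.
While 3.5% of the post-interest balance exceeds €20.00, each month B ← (B·(1+r))·(1 − 0.035), i.e. B shrinks by the factor (1+r)·0.965 = 0.98446.
This holds for months 1–165. Entering month 166 the balance is €556.75; 3.5% of the post-interest balance is now below €20.00, so the flat €20.00 minimum applies from here.
From month 166 a fixed €20.00 at rate r clears €556.75 in 42 more payments. Total: 165 + 42 = 207 months.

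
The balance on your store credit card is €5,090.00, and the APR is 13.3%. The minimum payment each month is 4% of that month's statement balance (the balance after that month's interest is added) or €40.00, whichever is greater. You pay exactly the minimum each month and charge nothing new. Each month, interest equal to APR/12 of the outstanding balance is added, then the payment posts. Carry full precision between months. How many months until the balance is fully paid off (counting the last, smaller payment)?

Monthly rate r = 13.3%/12 = 1.10833% = 0.0110833.
While 4% of the post-interest balance exceeds €40.00, each month B ← (B·(1+r))·(1 − 0.04), i.e. B shrinks by the factor (1+r)·0.96 = 0.97064.
This holds for months 1–55. Entering month 56 the balance is €988.37; 4% of the post-interest balance is now below €40.00, so the flat €40.00 minimum applies from here.
From month 56 a fixed €40.00 at rate r clears €988.37 in 30 more payments. Total: 55 + 30 = 85 months.

85 months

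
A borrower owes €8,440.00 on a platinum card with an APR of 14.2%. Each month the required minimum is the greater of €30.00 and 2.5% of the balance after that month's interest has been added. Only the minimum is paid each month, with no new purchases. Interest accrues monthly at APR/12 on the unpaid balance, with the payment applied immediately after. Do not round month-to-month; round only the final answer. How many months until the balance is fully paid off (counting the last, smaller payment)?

Monthly rate r = 14.2%/12 = 1.18333% = 0.0118333.
While 2.5% of the post-interest balance exceeds €30.00, each month B ← (B·(1+r))·(1 − 0.025), i.e. B shrinks by the factor (1+r)·0.975 = 0.98654.
This holds for months 1–145. Entering month 146 the balance is €1,182.54; 2.5% of the post-interest balance is now below €30.00, so the flat €30.00 minimum applies from here.
From month 146 a fixed €30.00 at rate r clears €1,182.54 in 54 more payments. Total: 145 + 54 = 199 months.

199 months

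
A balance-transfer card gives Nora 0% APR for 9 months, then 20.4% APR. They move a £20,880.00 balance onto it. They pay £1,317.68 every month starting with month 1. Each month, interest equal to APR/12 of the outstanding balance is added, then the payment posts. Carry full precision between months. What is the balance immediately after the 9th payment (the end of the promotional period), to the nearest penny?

£9,020.88

Promo months 1–9 at r₀ = 0%/12 = 0; months 10+ at r₁ = 20.4%/12 = 0.017.
After month 9 (no interest yet): B = £20,880.00 − 9·£1,317.68 = £9,020.88.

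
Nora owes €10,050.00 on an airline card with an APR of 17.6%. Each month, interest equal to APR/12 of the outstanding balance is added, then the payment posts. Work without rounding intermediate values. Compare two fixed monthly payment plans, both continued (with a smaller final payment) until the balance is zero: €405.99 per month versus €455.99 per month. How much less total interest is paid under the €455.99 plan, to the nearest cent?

€349.23

Monthly rate r = 17.6%/12 = 1.46667% = 0.0146667.
At €405.99/mo: n = ⌈−ln(1 − rB₀/P)/ln(1+r)⌉ = 31 payments (last €398.24); total interest = total paid − €10,050.00 = €2,527.94.
At €455.99/mo: 27 payments (last €372.97); total interest €2,178.71.
Interest saved = €2,527.94 − €2,178.71 = €349.23.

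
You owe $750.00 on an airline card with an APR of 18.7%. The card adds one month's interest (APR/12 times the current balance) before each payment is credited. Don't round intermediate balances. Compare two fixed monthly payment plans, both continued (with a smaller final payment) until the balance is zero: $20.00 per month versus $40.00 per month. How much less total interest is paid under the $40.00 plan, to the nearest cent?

$241.59

Monthly rate r = 18.7%/12 = 1.55833% = 0.0155833.
At $20.00/mo: n = ⌈−ln(1 − rB₀/P)/ln(1+r)⌉ = 57 payments (last $15.59); total interest = total paid − $750.00 = $385.59.
At $40.00/mo: 23 payments (last $14.00); total interest $144.00.
Interest saved = $385.59 − $144.00 = $241.59.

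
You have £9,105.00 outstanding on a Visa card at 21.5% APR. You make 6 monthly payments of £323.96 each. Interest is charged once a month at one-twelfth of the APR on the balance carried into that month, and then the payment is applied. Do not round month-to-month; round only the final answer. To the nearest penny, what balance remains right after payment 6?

Monthly rate r = 21.5%/12 = 1.79167% = 0.0179167.
Each month: B ← B·(1+r) − £323.96.
Month 1: interest £163.13; balance after payment £8,944.17.
Month 2: interest £160.25; balance after payment £8,780.46.
Month 3: interest £157.32; balance after payment £8,613.82.
Month 4: interest £154.33; balance after payment £8,444.19.
Month 5: interest £151.29; balance after payment £8,271.52.
Month 6: interest £148.20; balance after payment £8,095.76.

£8,095.76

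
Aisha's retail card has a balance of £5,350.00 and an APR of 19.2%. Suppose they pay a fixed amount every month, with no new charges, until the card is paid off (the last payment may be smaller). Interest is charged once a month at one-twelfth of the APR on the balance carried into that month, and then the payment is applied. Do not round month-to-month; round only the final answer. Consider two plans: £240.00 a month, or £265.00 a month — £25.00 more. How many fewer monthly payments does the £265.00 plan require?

Monthly rate r = 19.2%/12 = 1.6% = 0.016.
At £240.00/mo: n = ⌈−ln(1 − rB₀/P)/ln(1+r)⌉ = 28 payments (last £189.49); total interest = total paid − £5,350.00 = £1,319.49.
At £265.00/mo: 25 payments (last £153.29); total interest £1,163.29.
Payments saved = 28 − 25 = 3.

3 fewer payments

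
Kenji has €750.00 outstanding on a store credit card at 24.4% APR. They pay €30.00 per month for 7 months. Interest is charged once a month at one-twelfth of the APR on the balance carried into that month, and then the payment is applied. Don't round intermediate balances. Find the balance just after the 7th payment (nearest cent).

€640.23

Monthly rate r = 24.4%/12 = 2.03333% = 0.0203333.
Each month: B ← B·(1+r) − €30.00.
Month 1: interest €15.25; balance after payment €735.25.
Month 2: interest €14.95; balance after payment €720.20.
Month 3: interest €14.64; balance after payment €704.84.
Month 4: interest €14.33; balance after payment €689.18.
Month 5: interest €14.01; balance after payment €673.19.
Month 6: interest €13.69; balance after payment €656.88.
Month 7: interest €13.36; balance after payment €640.23.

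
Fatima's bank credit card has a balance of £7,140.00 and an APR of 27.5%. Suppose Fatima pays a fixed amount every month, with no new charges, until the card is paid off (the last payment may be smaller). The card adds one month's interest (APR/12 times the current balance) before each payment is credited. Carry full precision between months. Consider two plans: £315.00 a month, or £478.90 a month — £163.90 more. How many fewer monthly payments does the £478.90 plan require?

Monthly rate r = 27.5%/12 = 2.29167% = 0.0229167.
At £315.00/mo: n = ⌈−ln(1 − rB₀/P)/ln(1+r)⌉ = 33 payments (last £108.63); total interest = total paid − £7,140.00 = £3,048.63.
At £478.90/mo: 19 payments (last £216.98); total interest £1,697.18.
Payments saved = 33 − 19 = 14.

14 fewer payments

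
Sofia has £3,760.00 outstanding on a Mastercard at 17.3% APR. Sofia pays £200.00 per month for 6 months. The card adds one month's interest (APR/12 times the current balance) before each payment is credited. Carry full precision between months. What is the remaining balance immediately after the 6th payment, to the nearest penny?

£2,853.10

Monthly rate r = 17.3%/12 = 1.44167% = 0.0144167.
Each month: B ← B·(1+r) − £200.00.
Month 1: interest £54.21; balance after payment £3,614.21.
Month 2: interest £52.10; balance after payment £3,466.31.
Month 3: interest £49.97; balance after payment £3,316.28.
Month 4: interest £47.81; balance after payment £3,164.09.
Month 5: interest £45.62; balance after payment £3,009.71.
Month 6: interest £43.39; balance after payment £2,853.10.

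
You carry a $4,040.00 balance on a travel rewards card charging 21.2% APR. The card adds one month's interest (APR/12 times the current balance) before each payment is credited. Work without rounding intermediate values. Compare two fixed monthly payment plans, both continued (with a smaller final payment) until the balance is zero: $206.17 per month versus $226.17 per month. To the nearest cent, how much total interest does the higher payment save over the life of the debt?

$105.58

Monthly rate r = 21.2%/12 = 1.76667% = 0.0176667.
At $206.17/mo: n = ⌈−ln(1 − rB₀/P)/ln(1+r)⌉ = 25 payments (last $54.92); total interest = total paid − $4,040.00 = $963.00.
At $226.17/mo: 22 payments (last $147.85); total interest $857.42.
Interest saved = $963.00 − $857.42 = $105.58.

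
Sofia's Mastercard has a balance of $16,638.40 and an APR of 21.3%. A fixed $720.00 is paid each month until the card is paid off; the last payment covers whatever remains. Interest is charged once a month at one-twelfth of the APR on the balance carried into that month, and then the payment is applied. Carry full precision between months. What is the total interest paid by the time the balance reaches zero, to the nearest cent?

Monthly rate r = 21.3%/12 = 1.775% = 0.01775.
Payoff takes n = ⌈−ln(1 − rB₀/P)/ln(1+r)⌉ = ⌈30.006⌉ = 31 payments; the last is $4.68.
Total paid = 30·$720.00 + $4.68 = $21,604.68.
Total interest = total paid − principal = $21,604.68 − $16,638.40 = $4,966.28.

$4,966.28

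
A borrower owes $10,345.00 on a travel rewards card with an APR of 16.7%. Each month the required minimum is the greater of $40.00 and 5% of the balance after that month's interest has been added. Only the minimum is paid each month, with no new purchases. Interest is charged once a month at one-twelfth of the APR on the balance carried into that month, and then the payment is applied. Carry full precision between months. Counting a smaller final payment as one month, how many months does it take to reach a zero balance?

Monthly rate r = 16.7%/12 = 1.39167% = 0.0139167.
While 5% of the post-interest balance exceeds $40.00, each month B ← (B·(1+r))·(1 − 0.05), i.e. B shrinks by the factor (1+r)·0.95 = 0.96322.
This holds for months 1–69. Entering month 70 the balance is $779.50; 5% of the post-interest balance is now below $40.00, so the flat $40.00 minimum applies from here.
From month 70 a fixed $40.00 at rate r clears $779.50 in 23 more payments. Total: 69 + 23 = 92 months.

92 months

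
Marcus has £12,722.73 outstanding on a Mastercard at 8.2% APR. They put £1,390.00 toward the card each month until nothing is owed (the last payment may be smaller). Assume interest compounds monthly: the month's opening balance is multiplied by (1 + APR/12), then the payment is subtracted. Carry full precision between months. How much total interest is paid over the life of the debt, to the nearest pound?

Monthly rate r = 8.2%/12 = 0.683333% = 0.00683333.
Payoff takes n = ⌈−ln(1 − rB₀/P)/ln(1+r)⌉ = ⌈9.484⌉ = 10 payments; the last is £674.04.
Total paid = 9·£1,390.00 + £674.04 = £13,184.04.
Total interest = total paid − principal = £13,184.04 − £12,722.73 = £461.31.

£461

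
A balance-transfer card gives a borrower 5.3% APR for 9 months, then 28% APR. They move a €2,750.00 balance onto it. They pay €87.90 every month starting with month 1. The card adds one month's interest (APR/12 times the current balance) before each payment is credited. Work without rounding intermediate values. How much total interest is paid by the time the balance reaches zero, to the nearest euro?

Promo months 1–9 at r₀ = 5.3%/12 = 0.00441667; months 10+ at r₁ = 28%/12 = 0.0233333.
After month 9: iterate B ← B·(1+r₀) − €87.90 for 9 months → €2,056.04.
Then at r₁ with €87.90/mo: n₂ = −ln(1 − r₁·B/P)/ln(1+r₁) ≈ 34.22 → 35 more payments.
Total paid = 43·€87.90 + €19.08 = €3,798.78; interest = €3,798.78 − €2,750.00 = €1,048.78.

€1,049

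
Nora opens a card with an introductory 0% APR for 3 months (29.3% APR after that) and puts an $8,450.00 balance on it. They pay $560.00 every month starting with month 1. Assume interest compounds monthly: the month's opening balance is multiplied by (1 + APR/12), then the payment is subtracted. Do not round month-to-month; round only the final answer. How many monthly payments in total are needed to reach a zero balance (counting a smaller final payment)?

Promo months 1–3 at r₀ = 0%/12 = 0; months 4+ at r₁ = 29.3%/12 = 0.0244167.
After month 3 (no interest yet): B = $8,450.00 − 3·$560.00 = $6,770.00.
Then at r₁ with $560.00/mo: n₂ = −ln(1 − r₁·B/P)/ln(1+r₁) ≈ 14.50 → 15 more payments.

18 months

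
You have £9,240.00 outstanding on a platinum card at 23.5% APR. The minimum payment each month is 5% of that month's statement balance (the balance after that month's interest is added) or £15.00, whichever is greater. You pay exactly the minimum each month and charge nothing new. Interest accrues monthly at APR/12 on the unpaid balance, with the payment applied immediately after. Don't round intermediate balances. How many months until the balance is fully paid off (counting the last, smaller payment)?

134 months

Monthly rate r = 23.5%/12 = 1.95833% = 0.0195833.
While 5% of the post-interest balance exceeds £15.00, each month B ← (B·(1+r))·(1 − 0.05), i.e. B shrinks by the factor (1+r)·0.95 = 0.9686.
This holds for months 1–109. Entering month 110 the balance is £285.51; 5% of the post-interest balance is now below £15.00, so the flat £15.00 minimum applies from here.
From month 110 a fixed £15.00 at rate r clears £285.51 in 25 more payments. Total: 109 + 25 = 134 months.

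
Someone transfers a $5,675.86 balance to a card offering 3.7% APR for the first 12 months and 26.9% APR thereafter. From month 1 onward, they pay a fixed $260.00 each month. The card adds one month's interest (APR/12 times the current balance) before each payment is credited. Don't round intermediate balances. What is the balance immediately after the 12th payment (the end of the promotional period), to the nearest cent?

$2,716.01

Promo months 1–12 at r₀ = 3.7%/12 = 0.00308333; months 13+ at r₁ = 26.9%/12 = 0.0224167.
After month 12: iterate B ← B·(1+r₀) − $260.00 for 12 months → $2,716.01.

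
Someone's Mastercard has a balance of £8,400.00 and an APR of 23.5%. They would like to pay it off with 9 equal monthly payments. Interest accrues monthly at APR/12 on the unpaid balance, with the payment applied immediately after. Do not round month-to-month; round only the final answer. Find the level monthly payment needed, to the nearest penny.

£1,027.08

Monthly rate r = 23.5%/12 = 1.95833% = 0.0195833.
Level-payment amortization: P = B₀·r / (1 − (1+r)^(−n)) = 8400.00·0.0195833 / (1 − 1.01958^(−9)).
Denominator 1 − (1+r)^(−9) = 0.160162135.
P = 164.5 / 0.160162135 ≈ 1027.08.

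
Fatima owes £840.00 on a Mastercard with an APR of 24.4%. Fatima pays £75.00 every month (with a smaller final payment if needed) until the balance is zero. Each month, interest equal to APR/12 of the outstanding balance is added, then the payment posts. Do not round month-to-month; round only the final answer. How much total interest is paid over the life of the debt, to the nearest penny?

£122.97

Monthly rate r = 24.4%/12 = 2.03333% = 0.0203333.
Payoff takes n = ⌈−ln(1 − rB₀/P)/ln(1+r)⌉ = ⌈12.838⌉ = 13 payments; the last is £62.97.
Total paid = 12·£75.00 + £62.97 = £962.97.
Total interest = total paid − principal = £962.97 − £840.00 = £122.97.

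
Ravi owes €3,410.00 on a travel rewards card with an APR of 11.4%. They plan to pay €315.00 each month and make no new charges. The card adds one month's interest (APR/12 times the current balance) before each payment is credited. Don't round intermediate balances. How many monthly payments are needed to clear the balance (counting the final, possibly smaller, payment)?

12 months

Monthly rate r = 11.4%/12 = 0.95% = 0.0095.
Recurrence: B ← B·(1+r) − €315.00.
Month 1: interest €32.39; balance after payment €3,127.39.
Month 2: interest €29.71; balance after payment €2,842.11.
Closed form: n = −ln(1 − rB₀/P)/ln(1+r) = −ln(0.89716)/ln(1.0095) ≈ 11.478, so the balance reaches zero during payment 12.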